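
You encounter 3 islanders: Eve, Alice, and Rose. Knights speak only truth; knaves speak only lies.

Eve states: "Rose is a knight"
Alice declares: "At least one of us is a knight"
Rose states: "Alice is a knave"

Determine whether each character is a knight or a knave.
Eve is a knave.
Alice is a knight.
Rose is a knave.

Verification:
- Eve (knave) says "Rose is a knight" - this is FALSE (a lie) because Rose is a knave.
- Alice (knight) says "At least one of us is a knight" - this is TRUE because Alice is a knight.
- Rose (knave) says "Alice is a knave" - this is FALSE (a lie) because Alice is a knight.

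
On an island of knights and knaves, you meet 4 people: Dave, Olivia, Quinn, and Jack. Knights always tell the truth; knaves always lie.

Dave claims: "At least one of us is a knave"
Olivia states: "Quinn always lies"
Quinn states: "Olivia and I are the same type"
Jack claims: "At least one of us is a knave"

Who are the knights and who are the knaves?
Dave is a knight.
Olivia is a knight.
Quinn is a knave.
Jack is a knight.

Verification:
- Dave (knight) says "At least one of us is a knave" - this is TRUE because Quinn is a knave.
- Olivia (knight) says "Quinn always lies" - this is TRUE because Quinn is a knave.
- Quinn (knave) says "Olivia and I are the same type" - this is FALSE (a lie) because Quinn is a knave and Olivia is a knight.
- Jack (knight) says "At least one of us is a knave" - this is TRUE because Quinn is a knave.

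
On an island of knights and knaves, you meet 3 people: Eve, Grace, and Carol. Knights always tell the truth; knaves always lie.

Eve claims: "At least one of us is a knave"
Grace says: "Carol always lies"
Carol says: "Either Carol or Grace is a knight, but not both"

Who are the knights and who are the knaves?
Eve is a knight.
Grace is a knave.
Carol is a knight.

Verification:
- Eve (knight) says "At least one of us is a knave" - this is TRUE because Grace is a knave.
- Grace (knave) says "Carol always lies" - this is FALSE (a lie) because Carol is a knight.
- Carol (knight) says "Either Carol or Grace is a knight, but not both" - this is TRUE because Carol is a knight and Grace is a knave.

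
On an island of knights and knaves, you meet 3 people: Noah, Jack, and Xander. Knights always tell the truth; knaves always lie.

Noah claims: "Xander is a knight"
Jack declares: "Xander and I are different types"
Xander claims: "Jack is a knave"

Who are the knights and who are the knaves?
Noah is a knave.
Jack is a knight.
Xander is a knave.

Verification:
- Noah (knave) says "Xander is a knight" - this is FALSE (a lie) because Xander is a knave.
- Jack (knight) says "Xander and I are different types" - this is TRUE because Jack is a knight and Xander is a knave.
- Xander (knave) says "Jack is a knave" - this is FALSE (a lie) because Jack is a knight.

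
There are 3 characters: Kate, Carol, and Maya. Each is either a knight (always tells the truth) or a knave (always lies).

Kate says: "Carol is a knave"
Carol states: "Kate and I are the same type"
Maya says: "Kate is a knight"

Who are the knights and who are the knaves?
Kate is a knight.
Carol is a knave.
Maya is a knight.

Verification:
- Kate (knight) says "Carol is a knave" - this is TRUE because Carol is a knave.
- Carol (knave) says "Kate and I are the same type" - this is FALSE (a lie) because Carol is a knave and Kate is a knight.
- Maya (knight) says "Kate is a knight" - this is TRUE because Kate is a knight.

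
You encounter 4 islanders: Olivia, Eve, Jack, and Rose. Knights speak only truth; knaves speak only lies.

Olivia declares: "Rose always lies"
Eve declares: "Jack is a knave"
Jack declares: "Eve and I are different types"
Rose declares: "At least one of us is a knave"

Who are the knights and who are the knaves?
Olivia is a knave.
Eve is a knave.
Jack is a knight.
Rose is a knight.

Verification:
- Olivia (knave) says "Rose always lies" - this is FALSE (a lie) because Rose is a knight.
- Eve (knave) says "Jack is a knave" - this is FALSE (a lie) because Jack is a knight.
- Jack (knight) says "Eve and I are different types" - this is TRUE because Jack is a knight and Eve is a knave.
- Rose (knight) says "At least one of us is a knave" - this is TRUE because Olivia and Eve are knaves.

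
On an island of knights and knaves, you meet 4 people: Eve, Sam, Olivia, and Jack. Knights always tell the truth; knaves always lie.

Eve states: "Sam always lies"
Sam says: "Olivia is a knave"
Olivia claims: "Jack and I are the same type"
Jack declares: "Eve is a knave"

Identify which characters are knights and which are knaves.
Eve is a knave.
Sam is a knight.
Olivia is a knave.
Jack is a knight.

Verification:
- Eve (knave) says "Sam always lies" - this is FALSE (a lie) because Sam is a knight.
- Sam (knight) says "Olivia is a knave" - this is TRUE because Olivia is a knave.
- Olivia (knave) says "Jack and I are the same type" - this is FALSE (a lie) because Olivia is a knave and Jack is a knight.
- Jack (knight) says "Eve is a knave" - this is TRUE because Eve is a knave.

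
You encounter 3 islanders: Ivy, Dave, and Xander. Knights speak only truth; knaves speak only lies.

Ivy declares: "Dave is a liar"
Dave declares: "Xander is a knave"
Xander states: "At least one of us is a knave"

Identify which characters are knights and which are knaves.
Ivy is a knight.
Dave is a knave.
Xander is a knight.

Verification:
- Ivy (knight) says "Dave is a liar" - this is TRUE because Dave is a knave.
- Dave (knave) says "Xander is a knave" - this is FALSE (a lie) because Xander is a knight.
- Xander (knight) says "At least one of us is a knave" - this is TRUE because Dave is a knave.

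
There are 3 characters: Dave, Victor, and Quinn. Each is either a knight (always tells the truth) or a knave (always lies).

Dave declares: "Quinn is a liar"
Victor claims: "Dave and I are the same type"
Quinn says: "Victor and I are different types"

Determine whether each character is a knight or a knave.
Dave is a knight.
Victor is a knave.
Quinn is a knave.

Verification:
- Dave (knight) says "Quinn is a liar" - this is TRUE because Quinn is a knave.
- Victor (knave) says "Dave and I are the same type" - this is FALSE (a lie) because Victor is a knave and Dave is a knight.
- Quinn (knave) says "Victor and I are different types" - this is FALSE (a lie) because Quinn is a knave and Victor is a knave.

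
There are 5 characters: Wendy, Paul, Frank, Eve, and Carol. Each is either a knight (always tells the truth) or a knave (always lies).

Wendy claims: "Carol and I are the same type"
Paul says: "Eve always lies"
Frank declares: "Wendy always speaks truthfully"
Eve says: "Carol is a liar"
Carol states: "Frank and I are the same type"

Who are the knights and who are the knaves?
Wendy is a knight.
Paul is a knight.
Frank is a knight.
Eve is a knave.
Carol is a knight.

Verification:
- Wendy (knight) says "Carol and I are the same type" - this is TRUE because Wendy is a knight and Carol is a knight.
- Paul (knight) says "Eve always lies" - this is TRUE because Eve is a knave.
- Frank (knight) says "Wendy always speaks truthfully" - this is TRUE because Wendy is a knight.
- Eve (knave) says "Carol is a liar" - this is FALSE (a lie) because Carol is a knight.
- Carol (knight) says "Frank and I are the same type" - this is TRUE because Carol is a knight and Frank is a knight.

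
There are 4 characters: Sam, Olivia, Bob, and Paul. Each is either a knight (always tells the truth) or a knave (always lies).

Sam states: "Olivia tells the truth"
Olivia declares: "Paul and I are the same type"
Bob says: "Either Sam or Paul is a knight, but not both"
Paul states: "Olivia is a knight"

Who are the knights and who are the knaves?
Sam is a knight.
Olivia is a knight.
Bob is a knave.
Paul is a knight.

Verification:
- Sam (knight) says "Olivia tells the truth" - this is TRUE because Olivia is a knight.
- Olivia (knight) says "Paul and I are the same type" - this is TRUE because Olivia is a knight and Paul is a knight.
- Bob (knave) says "Either Sam or Paul is a knight, but not both" - this is FALSE (a lie) because Sam is a knight and Paul is a knight.
- Paul (knight) says "Olivia is a knight" - this is TRUE because Olivia is a knight.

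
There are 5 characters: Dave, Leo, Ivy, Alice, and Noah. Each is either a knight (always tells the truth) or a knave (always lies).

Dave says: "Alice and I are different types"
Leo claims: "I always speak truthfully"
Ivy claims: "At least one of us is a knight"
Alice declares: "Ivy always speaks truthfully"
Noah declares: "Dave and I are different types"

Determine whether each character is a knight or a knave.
Dave is a knave.
Leo is a knave.
Ivy is a knave.
Alice is a knave.
Noah is a knave.

Verification:
- Dave (knave) says "Alice and I are different types" - this is FALSE (a lie) because Dave is a knave and Alice is a knave.
- Leo (knave) says "I always speak truthfully" - this is FALSE (a lie) because Leo is a knave.
- Ivy (knave) says "At least one of us is a knight" - this is FALSE (a lie) because no one is a knight.
- Alice (knave) says "Ivy always speaks truthfully" - this is FALSE (a lie) because Ivy is a knave.
- Noah (knave) says "Dave and I are different types" - this is FALSE (a lie) because Noah is a knave and Dave is a knave.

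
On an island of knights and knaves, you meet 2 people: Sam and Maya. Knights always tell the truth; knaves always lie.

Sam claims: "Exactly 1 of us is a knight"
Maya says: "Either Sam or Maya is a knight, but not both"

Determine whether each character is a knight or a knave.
Sam is a knave.
Maya is a knave.

Verification:
- Sam (knave) says "Exactly 1 of us is a knight" - this is FALSE (a lie) because there are 0 knights.
- Maya (knave) says "Either Sam or Maya is a knight, but not both" - this is FALSE (a lie) because Sam is a knave and Maya is a knave.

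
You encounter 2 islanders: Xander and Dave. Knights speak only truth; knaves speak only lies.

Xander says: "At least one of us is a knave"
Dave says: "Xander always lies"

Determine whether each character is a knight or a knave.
Xander is a knight.
Dave is a knave.

Verification:
- Xander (knight) says "At least one of us is a knave" - this is TRUE because Dave is a knave.
- Dave (knave) says "Xander always lies" - this is FALSE (a lie) because Xander is a knight.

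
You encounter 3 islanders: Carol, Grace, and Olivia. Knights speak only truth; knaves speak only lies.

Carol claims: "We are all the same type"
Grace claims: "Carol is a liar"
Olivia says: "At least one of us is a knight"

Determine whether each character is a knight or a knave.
Carol is a knave.
Grace is a knight.
Olivia is a knight.

Verification:
- Carol (knave) says "We are all the same type" - this is FALSE (a lie) because Grace and Olivia are knights and Carol is a knave.
- Grace (knight) says "Carol is a liar" - this is TRUE because Carol is a knave.
- Olivia (knight) says "At least one of us is a knight" - this is TRUE because Grace and Olivia are knights.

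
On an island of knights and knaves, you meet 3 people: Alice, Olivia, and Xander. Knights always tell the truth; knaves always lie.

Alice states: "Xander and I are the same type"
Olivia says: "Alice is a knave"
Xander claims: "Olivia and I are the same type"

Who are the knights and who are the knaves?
Alice is a knave.
Olivia is a knight.
Xander is a knight.

Verification:
- Alice (knave) says "Xander and I are the same type" - this is FALSE (a lie) because Alice is a knave and Xander is a knight.
- Olivia (knight) says "Alice is a knave" - this is TRUE because Alice is a knave.
- Xander (knight) says "Olivia and I are the same type" - this is TRUE because Xander is a knight and Olivia is a knight.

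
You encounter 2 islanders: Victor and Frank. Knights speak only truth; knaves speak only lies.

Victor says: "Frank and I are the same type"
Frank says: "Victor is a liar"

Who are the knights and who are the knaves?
Victor is a knave.
Frank is a knight.

Verification:
- Victor (knave) says "Frank and I are the same type" - this is FALSE (a lie) because Victor is a knave and Frank is a knight.
- Frank (knight) says "Victor is a liar" - this is TRUE because Victor is a knave.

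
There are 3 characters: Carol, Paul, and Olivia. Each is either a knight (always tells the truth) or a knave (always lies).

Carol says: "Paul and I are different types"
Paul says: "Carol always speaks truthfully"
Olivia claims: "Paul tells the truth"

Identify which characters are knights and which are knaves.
Carol is a knave.
Paul is a knave.
Olivia is a knave.

Verification:
- Carol (knave) says "Paul and I are different types" - this is FALSE (a lie) because Carol is a knave and Paul is a knave.
- Paul (knave) says "Carol always speaks truthfully" - this is FALSE (a lie) because Carol is a knave.
- Olivia (knave) says "Paul tells the truth" - this is FALSE (a lie) because Paul is a knave.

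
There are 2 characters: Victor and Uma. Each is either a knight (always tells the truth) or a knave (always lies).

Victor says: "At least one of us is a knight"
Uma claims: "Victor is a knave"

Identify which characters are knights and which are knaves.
Victor is a knight.
Uma is a knave.

Verification:
- Victor (knight) says "At least one of us is a knight" - this is TRUE because Victor is a knight.
- Uma (knave) says "Victor is a knave" - this is FALSE (a lie) because Victor is a knight.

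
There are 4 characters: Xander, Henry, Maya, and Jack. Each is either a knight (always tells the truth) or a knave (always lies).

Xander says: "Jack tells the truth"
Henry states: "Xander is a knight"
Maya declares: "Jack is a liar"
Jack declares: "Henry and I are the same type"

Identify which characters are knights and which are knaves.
Xander is a knight.
Henry is a knight.
Maya is a knave.
Jack is a knight.

Verification:
- Xander (knight) says "Jack tells the truth" - this is TRUE because Jack is a knight.
- Henry (knight) says "Xander is a knight" - this is TRUE because Xander is a knight.
- Maya (knave) says "Jack is a liar" - this is FALSE (a lie) because Jack is a knight.
- Jack (knight) says "Henry and I are the same type" - this is TRUE because Jack is a knight and Henry is a knight.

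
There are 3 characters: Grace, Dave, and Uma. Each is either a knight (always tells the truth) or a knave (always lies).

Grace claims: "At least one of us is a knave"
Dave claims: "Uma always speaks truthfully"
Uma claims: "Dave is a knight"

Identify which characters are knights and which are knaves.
Grace is a knight.
Dave is a knave.
Uma is a knave.

Verification:
- Grace (knight) says "At least one of us is a knave" - this is TRUE because Dave and Uma are knaves.
- Dave (knave) says "Uma always speaks truthfully" - this is FALSE (a lie) because Uma is a knave.
- Uma (knave) says "Dave is a knight" - this is FALSE (a lie) because Dave is a knave.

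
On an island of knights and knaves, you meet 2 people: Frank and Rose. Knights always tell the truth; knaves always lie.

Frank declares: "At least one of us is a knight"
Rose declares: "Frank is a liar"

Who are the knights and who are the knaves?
Frank is a knight.
Rose is a knave.

Verification:
- Frank (knight) says "At least one of us is a knight" - this is TRUE because Frank is a knight.
- Rose (knave) says "Frank is a liar" - this is FALSE (a lie) because Frank is a knight.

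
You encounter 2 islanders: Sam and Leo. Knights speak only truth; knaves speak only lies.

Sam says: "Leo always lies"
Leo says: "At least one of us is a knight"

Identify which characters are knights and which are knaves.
Sam is a knave.
Leo is a knight.

Verification:
- Sam (knave) says "Leo always lies" - this is FALSE (a lie) because Leo is a knight.
- Leo (knight) says "At least one of us is a knight" - this is TRUE because Leo is a knight.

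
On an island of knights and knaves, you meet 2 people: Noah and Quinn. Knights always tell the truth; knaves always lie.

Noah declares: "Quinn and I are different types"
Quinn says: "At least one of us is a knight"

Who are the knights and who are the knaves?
Noah is a knave.
Quinn is a knave.

Verification:
- Noah (knave) says "Quinn and I are different types" - this is FALSE (a lie) because Noah is a knave and Quinn is a knave.
- Quinn (knave) says "At least one of us is a knight" - this is FALSE (a lie) because no one is a knight.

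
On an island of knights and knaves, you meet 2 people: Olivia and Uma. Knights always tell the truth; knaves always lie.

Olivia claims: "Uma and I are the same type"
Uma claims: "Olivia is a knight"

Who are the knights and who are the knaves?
Olivia is a knight.
Uma is a knight.

Verification:
- Olivia (knight) says "Uma and I are the same type" - this is TRUE because Olivia is a knight and Uma is a knight.
- Uma (knight) says "Olivia is a knight" - this is TRUE because Olivia is a knight.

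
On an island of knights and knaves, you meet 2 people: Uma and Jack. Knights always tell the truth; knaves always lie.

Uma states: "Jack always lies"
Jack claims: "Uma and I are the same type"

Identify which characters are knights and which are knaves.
Uma is a knight.
Jack is a knave.

Verification:
- Uma (knight) says "Jack always lies" - this is TRUE because Jack is a knave.
- Jack (knave) says "Uma and I are the same type" - this is FALSE (a lie) because Jack is a knave and Uma is a knight.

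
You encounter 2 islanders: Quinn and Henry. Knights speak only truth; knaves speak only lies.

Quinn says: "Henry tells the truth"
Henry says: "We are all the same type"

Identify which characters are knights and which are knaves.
Quinn is a knight.
Henry is a knight.

Verification:
- Quinn (knight) says "Henry tells the truth" - this is TRUE because Henry is a knight.
- Henry (knight) says "We are all the same type" - this is TRUE because Quinn and Henry are knights.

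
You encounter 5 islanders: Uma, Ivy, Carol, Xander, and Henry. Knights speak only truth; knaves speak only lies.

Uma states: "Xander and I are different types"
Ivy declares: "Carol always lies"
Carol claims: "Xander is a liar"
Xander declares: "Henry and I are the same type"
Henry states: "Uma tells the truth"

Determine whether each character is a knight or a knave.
Uma is a knight.
Ivy is a knave.
Carol is a knight.
Xander is a knave.
Henry is a knight.

Verification:
- Uma (knight) says "Xander and I are different types" - this is TRUE because Uma is a knight and Xander is a knave.
- Ivy (knave) says "Carol always lies" - this is FALSE (a lie) because Carol is a knight.
- Carol (knight) says "Xander is a liar" - this is TRUE because Xander is a knave.
- Xander (knave) says "Henry and I are the same type" - this is FALSE (a lie) because Xander is a knave and Henry is a knight.
- Henry (knight) says "Uma tells the truth" - this is TRUE because Uma is a knight.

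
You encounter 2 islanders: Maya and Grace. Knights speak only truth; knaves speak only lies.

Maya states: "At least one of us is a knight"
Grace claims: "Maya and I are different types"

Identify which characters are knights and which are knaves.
Maya is a knave.
Grace is a knave.

Verification:
- Maya (knave) says "At least one of us is a knight" - this is FALSE (a lie) because no one is a knight.
- Grace (knave) says "Maya and I are different types" - this is FALSE (a lie) because Grace is a knave and Maya is a knave.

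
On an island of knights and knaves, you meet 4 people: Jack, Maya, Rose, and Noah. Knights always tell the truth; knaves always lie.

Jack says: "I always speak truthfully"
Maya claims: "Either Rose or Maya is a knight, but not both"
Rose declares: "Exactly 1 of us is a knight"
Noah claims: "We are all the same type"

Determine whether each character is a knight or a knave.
Jack is a knight.
Maya is a knight.
Rose is a knave.
Noah is a knave.

Verification:
- Jack (knight) says "I always speak truthfully" - this is TRUE because Jack is a knight.
- Maya (knight) says "Either Rose or Maya is a knight, but not both" - this is TRUE because Rose is a knave and Maya is a knight.
- Rose (knave) says "Exactly 1 of us is a knight" - this is FALSE (a lie) because there are 2 knights.
- Noah (knave) says "We are all the same type" - this is FALSE (a lie) because Jack and Maya are knights and Rose and Noah are knaves.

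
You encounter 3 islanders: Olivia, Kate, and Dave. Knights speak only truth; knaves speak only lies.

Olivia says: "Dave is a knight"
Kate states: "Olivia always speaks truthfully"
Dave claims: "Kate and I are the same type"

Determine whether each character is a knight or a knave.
Olivia is a knight.
Kate is a knight.
Dave is a knight.

Verification:
- Olivia (knight) says "Dave is a knight" - this is TRUE because Dave is a knight.
- Kate (knight) says "Olivia always speaks truthfully" - this is TRUE because Olivia is a knight.
- Dave (knight) says "Kate and I are the same type" - this is TRUE because Dave is a knight and Kate is a knight.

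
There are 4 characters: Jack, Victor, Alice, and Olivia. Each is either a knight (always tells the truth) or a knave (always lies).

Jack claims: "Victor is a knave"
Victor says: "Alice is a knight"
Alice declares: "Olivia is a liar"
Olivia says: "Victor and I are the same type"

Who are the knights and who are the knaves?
Jack is a knave.
Victor is a knight.
Alice is a knight.
Olivia is a knave.

Verification:
- Jack (knave) says "Victor is a knave" - this is FALSE (a lie) because Victor is a knight.
- Victor (knight) says "Alice is a knight" - this is TRUE because Alice is a knight.
- Alice (knight) says "Olivia is a liar" - this is TRUE because Olivia is a knave.
- Olivia (knave) says "Victor and I are the same type" - this is FALSE (a lie) because Olivia is a knave and Victor is a knight.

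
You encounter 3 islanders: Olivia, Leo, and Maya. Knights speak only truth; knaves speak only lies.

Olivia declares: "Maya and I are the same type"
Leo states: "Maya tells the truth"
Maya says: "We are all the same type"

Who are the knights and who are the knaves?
Olivia is a knight.
Leo is a knight.
Maya is a knight.

Verification:
- Olivia (knight) says "Maya and I are the same type" - this is TRUE because Olivia is a knight and Maya is a knight.
- Leo (knight) says "Maya tells the truth" - this is TRUE because Maya is a knight.
- Maya (knight) says "We are all the same type" - this is TRUE because Olivia, Leo, and Maya are knights.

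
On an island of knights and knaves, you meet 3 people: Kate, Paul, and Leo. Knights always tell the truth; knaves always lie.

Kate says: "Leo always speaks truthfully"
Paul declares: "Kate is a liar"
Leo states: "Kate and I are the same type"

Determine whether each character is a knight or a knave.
Kate is a knight.
Paul is a knave.
Leo is a knight.

Verification:
- Kate (knight) says "Leo always speaks truthfully" - this is TRUE because Leo is a knight.
- Paul (knave) says "Kate is a liar" - this is FALSE (a lie) because Kate is a knight.
- Leo (knight) says "Kate and I are the same type" - this is TRUE because Leo is a knight and Kate is a knight.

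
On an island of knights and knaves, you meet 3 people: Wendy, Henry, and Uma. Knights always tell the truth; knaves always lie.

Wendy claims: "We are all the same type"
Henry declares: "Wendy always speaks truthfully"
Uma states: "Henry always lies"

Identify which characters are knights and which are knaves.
Wendy is a knave.
Henry is a knave.
Uma is a knight.

Verification:
- Wendy (knave) says "We are all the same type" - this is FALSE (a lie) because Uma is a knight and Wendy and Henry are knaves.
- Henry (knave) says "Wendy always speaks truthfully" - this is FALSE (a lie) because Wendy is a knave.
- Uma (knight) says "Henry always lies" - this is TRUE because Henry is a knave.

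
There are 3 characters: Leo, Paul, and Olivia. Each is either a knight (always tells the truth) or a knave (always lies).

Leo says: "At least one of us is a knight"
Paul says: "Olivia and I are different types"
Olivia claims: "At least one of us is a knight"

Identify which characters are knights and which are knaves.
Leo is a knave.
Paul is a knave.
Olivia is a knave.

Verification:
- Leo (knave) says "At least one of us is a knight" - this is FALSE (a lie) because no one is a knight.
- Paul (knave) says "Olivia and I are different types" - this is FALSE (a lie) because Paul is a knave and Olivia is a knave.
- Olivia (knave) says "At least one of us is a knight" - this is FALSE (a lie) because no one is a knight.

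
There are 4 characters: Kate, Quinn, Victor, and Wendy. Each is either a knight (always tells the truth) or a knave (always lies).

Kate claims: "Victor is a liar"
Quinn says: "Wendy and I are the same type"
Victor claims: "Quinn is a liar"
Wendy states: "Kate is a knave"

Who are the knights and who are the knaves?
Kate is a knave.
Quinn is a knave.
Victor is a knight.
Wendy is a knight.

Verification:
- Kate (knave) says "Victor is a liar" - this is FALSE (a lie) because Victor is a knight.
- Quinn (knave) says "Wendy and I are the same type" - this is FALSE (a lie) because Quinn is a knave and Wendy is a knight.
- Victor (knight) says "Quinn is a liar" - this is TRUE because Quinn is a knave.
- Wendy (knight) says "Kate is a knave" - this is TRUE because Kate is a knave.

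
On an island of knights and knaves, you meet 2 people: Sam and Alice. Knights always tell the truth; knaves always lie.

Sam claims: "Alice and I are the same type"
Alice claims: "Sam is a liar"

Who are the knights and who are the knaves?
Sam is a knave.
Alice is a knight.

Verification:
- Sam (knave) says "Alice and I are the same type" - this is FALSE (a lie) because Sam is a knave and Alice is a knight.
- Alice (knight) says "Sam is a liar" - this is TRUE because Sam is a knave.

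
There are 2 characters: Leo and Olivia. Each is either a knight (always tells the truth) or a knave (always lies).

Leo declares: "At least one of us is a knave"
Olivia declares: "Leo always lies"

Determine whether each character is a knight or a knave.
Leo is a knight.
Olivia is a knave.

Verification:
- Leo (knight) says "At least one of us is a knave" - this is TRUE because Olivia is a knave.
- Olivia (knave) says "Leo always lies" - this is FALSE (a lie) because Leo is a knight.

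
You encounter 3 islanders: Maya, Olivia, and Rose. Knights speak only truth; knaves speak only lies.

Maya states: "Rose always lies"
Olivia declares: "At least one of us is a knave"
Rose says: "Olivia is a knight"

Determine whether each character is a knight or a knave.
Maya is a knave.
Olivia is a knight.
Rose is a knight.

Verification:
- Maya (knave) says "Rose always lies" - this is FALSE (a lie) because Rose is a knight.
- Olivia (knight) says "At least one of us is a knave" - this is TRUE because Maya is a knave.
- Rose (knight) says "Olivia is a knight" - this is TRUE because Olivia is a knight.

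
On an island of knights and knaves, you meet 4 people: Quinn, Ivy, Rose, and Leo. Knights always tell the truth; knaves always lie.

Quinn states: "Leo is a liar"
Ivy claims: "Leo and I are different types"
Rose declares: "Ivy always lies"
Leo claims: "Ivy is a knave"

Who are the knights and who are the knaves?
Quinn is a knight.
Ivy is a knight.
Rose is a knave.
Leo is a knave.

Verification:
- Quinn (knight) says "Leo is a liar" - this is TRUE because Leo is a knave.
- Ivy (knight) says "Leo and I are different types" - this is TRUE because Ivy is a knight and Leo is a knave.
- Rose (knave) says "Ivy always lies" - this is FALSE (a lie) because Ivy is a knight.
- Leo (knave) says "Ivy is a knave" - this is FALSE (a lie) because Ivy is a knight.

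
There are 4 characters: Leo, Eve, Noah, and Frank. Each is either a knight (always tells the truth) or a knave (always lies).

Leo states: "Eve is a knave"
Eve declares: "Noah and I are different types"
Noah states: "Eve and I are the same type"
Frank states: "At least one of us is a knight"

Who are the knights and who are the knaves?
Leo is a knave.
Eve is a knight.
Noah is a knave.
Frank is a knight.

Verification:
- Leo (knave) says "Eve is a knave" - this is FALSE (a lie) because Eve is a knight.
- Eve (knight) says "Noah and I are different types" - this is TRUE because Eve is a knight and Noah is a knave.
- Noah (knave) says "Eve and I are the same type" - this is FALSE (a lie) because Noah is a knave and Eve is a knight.
- Frank (knight) says "At least one of us is a knight" - this is TRUE because Eve and Frank are knights.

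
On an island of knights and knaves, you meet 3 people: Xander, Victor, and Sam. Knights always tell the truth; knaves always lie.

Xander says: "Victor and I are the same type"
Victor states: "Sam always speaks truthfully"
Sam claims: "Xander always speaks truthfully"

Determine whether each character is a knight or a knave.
Xander is a knight.
Victor is a knight.
Sam is a knight.

Verification:
- Xander (knight) says "Victor and I are the same type" - this is TRUE because Xander is a knight and Victor is a knight.
- Victor (knight) says "Sam always speaks truthfully" - this is TRUE because Sam is a knight.
- Sam (knight) says "Xander always speaks truthfully" - this is TRUE because Xander is a knight.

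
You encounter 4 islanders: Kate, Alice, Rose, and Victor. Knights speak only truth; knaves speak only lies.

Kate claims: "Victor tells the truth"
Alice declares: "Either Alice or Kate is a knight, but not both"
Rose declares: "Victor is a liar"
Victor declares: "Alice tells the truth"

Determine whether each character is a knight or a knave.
Kate is a knave.
Alice is a knave.
Rose is a knight.
Victor is a knave.

Verification:
- Kate (knave) says "Victor tells the truth" - this is FALSE (a lie) because Victor is a knave.
- Alice (knave) says "Either Alice or Kate is a knight, but not both" - this is FALSE (a lie) because Alice is a knave and Kate is a knave.
- Rose (knight) says "Victor is a liar" - this is TRUE because Victor is a knave.
- Victor (knave) says "Alice tells the truth" - this is FALSE (a lie) because Alice is a knave.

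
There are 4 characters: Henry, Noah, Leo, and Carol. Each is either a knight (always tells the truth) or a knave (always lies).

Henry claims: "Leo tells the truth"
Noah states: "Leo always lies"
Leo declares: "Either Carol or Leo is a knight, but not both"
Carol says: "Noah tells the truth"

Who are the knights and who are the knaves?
Henry is a knight.
Noah is a knave.
Leo is a knight.
Carol is a knave.

Verification:
- Henry (knight) says "Leo tells the truth" - this is TRUE because Leo is a knight.
- Noah (knave) says "Leo always lies" - this is FALSE (a lie) because Leo is a knight.
- Leo (knight) says "Either Carol or Leo is a knight, but not both" - this is TRUE because Carol is a knave and Leo is a knight.
- Carol (knave) says "Noah tells the truth" - this is FALSE (a lie) because Noah is a knave.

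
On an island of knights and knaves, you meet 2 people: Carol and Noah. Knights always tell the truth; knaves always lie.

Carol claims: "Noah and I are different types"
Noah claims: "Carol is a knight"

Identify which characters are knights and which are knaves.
Carol is a knave.
Noah is a knave.

Verification:
- Carol (knave) says "Noah and I are different types" - this is FALSE (a lie) because Carol is a knave and Noah is a knave.
- Noah (knave) says "Carol is a knight" - this is FALSE (a lie) because Carol is a knave.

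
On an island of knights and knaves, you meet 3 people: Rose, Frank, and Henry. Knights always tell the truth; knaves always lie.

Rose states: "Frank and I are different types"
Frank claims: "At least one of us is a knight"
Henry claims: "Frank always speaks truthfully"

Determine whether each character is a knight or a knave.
Rose is a knave.
Frank is a knave.
Henry is a knave.

Verification:
- Rose (knave) says "Frank and I are different types" - this is FALSE (a lie) because Rose is a knave and Frank is a knave.
- Frank (knave) says "At least one of us is a knight" - this is FALSE (a lie) because no one is a knight.
- Henry (knave) says "Frank always speaks truthfully" - this is FALSE (a lie) because Frank is a knave.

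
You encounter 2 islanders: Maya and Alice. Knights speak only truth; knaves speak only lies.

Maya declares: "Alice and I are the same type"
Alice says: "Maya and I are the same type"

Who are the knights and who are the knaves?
Maya is a knight.
Alice is a knight.

Verification:
- Maya (knight) says "Alice and I are the same type" - this is TRUE because Maya is a knight and Alice is a knight.
- Alice (knight) says "Maya and I are the same type" - this is TRUE because Alice is a knight and Maya is a knight.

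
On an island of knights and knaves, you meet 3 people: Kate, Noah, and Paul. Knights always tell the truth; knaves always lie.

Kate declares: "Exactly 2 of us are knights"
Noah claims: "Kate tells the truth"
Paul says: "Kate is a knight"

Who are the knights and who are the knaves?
Kate is a knave.
Noah is a knave.
Paul is a knave.

Verification:
- Kate (knave) says "Exactly 2 of us are knights" - this is FALSE (a lie) because there are 0 knights.
- Noah (knave) says "Kate tells the truth" - this is FALSE (a lie) because Kate is a knave.
- Paul (knave) says "Kate is a knight" - this is FALSE (a lie) because Kate is a knave.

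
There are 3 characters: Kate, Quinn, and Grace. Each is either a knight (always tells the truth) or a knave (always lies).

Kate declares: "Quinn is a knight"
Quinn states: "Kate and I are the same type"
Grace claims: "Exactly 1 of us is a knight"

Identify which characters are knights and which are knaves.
Kate is a knight.
Quinn is a knight.
Grace is a knave.

Verification:
- Kate (knight) says "Quinn is a knight" - this is TRUE because Quinn is a knight.
- Quinn (knight) says "Kate and I are the same type" - this is TRUE because Quinn is a knight and Kate is a knight.
- Grace (knave) says "Exactly 1 of us is a knight" - this is FALSE (a lie) because there are 2 knights.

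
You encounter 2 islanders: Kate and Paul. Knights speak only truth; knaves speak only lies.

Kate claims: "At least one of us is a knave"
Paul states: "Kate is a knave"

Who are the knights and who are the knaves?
Kate is a knight.
Paul is a knave.

Verification:
- Kate (knight) says "At least one of us is a knave" - this is TRUE because Paul is a knave.
- Paul (knave) says "Kate is a knave" - this is FALSE (a lie) because Kate is a knight.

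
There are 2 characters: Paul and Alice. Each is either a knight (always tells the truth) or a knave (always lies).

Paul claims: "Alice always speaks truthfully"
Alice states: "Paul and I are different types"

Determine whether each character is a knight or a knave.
Paul is a knave.
Alice is a knave.

Verification:
- Paul (knave) says "Alice always speaks truthfully" - this is FALSE (a lie) because Alice is a knave.
- Alice (knave) says "Paul and I are different types" - this is FALSE (a lie) because Alice is a knave and Paul is a knave.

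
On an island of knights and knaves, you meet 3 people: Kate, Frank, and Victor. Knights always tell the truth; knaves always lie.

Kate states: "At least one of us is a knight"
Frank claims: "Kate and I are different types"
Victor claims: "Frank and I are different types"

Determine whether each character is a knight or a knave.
Kate is a knave.
Frank is a knave.
Victor is a knave.

Verification:
- Kate (knave) says "At least one of us is a knight" - this is FALSE (a lie) because no one is a knight.
- Frank (knave) says "Kate and I are different types" - this is FALSE (a lie) because Frank is a knave and Kate is a knave.
- Victor (knave) says "Frank and I are different types" - this is FALSE (a lie) because Victor is a knave and Frank is a knave.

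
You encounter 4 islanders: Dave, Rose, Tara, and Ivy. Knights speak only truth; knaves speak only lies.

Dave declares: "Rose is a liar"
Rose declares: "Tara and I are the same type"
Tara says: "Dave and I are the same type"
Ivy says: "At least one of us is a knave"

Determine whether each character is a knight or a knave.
Dave is a knight.
Rose is a knave.
Tara is a knight.
Ivy is a knight.

Verification:
- Dave (knight) says "Rose is a liar" - this is TRUE because Rose is a knave.
- Rose (knave) says "Tara and I are the same type" - this is FALSE (a lie) because Rose is a knave and Tara is a knight.
- Tara (knight) says "Dave and I are the same type" - this is TRUE because Tara is a knight and Dave is a knight.
- Ivy (knight) says "At least one of us is a knave" - this is TRUE because Rose is a knave.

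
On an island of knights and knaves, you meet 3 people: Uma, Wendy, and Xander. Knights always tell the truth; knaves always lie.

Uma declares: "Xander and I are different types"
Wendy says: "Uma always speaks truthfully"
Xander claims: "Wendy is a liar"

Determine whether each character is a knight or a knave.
Uma is a knight.
Wendy is a knight.
Xander is a knave.

Verification:
- Uma (knight) says "Xander and I are different types" - this is TRUE because Uma is a knight and Xander is a knave.
- Wendy (knight) says "Uma always speaks truthfully" - this is TRUE because Uma is a knight.
- Xander (knave) says "Wendy is a liar" - this is FALSE (a lie) because Wendy is a knight.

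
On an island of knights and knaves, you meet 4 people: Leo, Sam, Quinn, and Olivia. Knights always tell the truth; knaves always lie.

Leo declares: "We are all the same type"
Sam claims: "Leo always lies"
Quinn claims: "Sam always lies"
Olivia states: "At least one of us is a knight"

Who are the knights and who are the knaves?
Leo is a knave.
Sam is a knight.
Quinn is a knave.
Olivia is a knight.

Verification:
- Leo (knave) says "We are all the same type" - this is FALSE (a lie) because Sam and Olivia are knights and Leo and Quinn are knaves.
- Sam (knight) says "Leo always lies" - this is TRUE because Leo is a knave.
- Quinn (knave) says "Sam always lies" - this is FALSE (a lie) because Sam is a knight.
- Olivia (knight) says "At least one of us is a knight" - this is TRUE because Sam and Olivia are knights.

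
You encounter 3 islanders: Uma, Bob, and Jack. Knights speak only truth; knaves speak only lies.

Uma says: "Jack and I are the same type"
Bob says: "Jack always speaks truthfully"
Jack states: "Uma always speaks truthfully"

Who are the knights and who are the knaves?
Uma is a knight.
Bob is a knight.
Jack is a knight.

Verification:
- Uma (knight) says "Jack and I are the same type" - this is TRUE because Uma is a knight and Jack is a knight.
- Bob (knight) says "Jack always speaks truthfully" - this is TRUE because Jack is a knight.
- Jack (knight) says "Uma always speaks truthfully" - this is TRUE because Uma is a knight.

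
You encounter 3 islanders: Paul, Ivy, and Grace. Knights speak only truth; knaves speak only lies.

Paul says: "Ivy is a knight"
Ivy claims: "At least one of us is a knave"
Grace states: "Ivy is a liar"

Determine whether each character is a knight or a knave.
Paul is a knight.
Ivy is a knight.
Grace is a knave.

Verification:
- Paul (knight) says "Ivy is a knight" - this is TRUE because Ivy is a knight.
- Ivy (knight) says "At least one of us is a knave" - this is TRUE because Grace is a knave.
- Grace (knave) says "Ivy is a liar" - this is FALSE (a lie) because Ivy is a knight.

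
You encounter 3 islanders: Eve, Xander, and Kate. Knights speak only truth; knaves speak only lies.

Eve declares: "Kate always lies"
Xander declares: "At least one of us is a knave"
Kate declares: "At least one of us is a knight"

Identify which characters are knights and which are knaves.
Eve is a knave.
Xander is a knight.
Kate is a knight.

Verification:
- Eve (knave) says "Kate always lies" - this is FALSE (a lie) because Kate is a knight.
- Xander (knight) says "At least one of us is a knave" - this is TRUE because Eve is a knave.
- Kate (knight) says "At least one of us is a knight" - this is TRUE because Xander and Kate are knights.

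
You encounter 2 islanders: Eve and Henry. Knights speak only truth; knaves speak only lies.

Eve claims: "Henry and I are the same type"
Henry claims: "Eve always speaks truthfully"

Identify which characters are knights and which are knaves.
Eve is a knight.
Henry is a knight.

Verification:
- Eve (knight) says "Henry and I are the same type" - this is TRUE because Eve is a knight and Henry is a knight.
- Henry (knight) says "Eve always speaks truthfully" - this is TRUE because Eve is a knight.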